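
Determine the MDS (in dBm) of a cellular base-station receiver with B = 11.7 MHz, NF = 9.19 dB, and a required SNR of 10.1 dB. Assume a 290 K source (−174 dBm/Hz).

−84.0 dBm

Sensitivity = −174 + 10 log₁₀(B) + NF + SNR_min
= −174 + 70.68 + 9.19 + 10.1
= −84.03 dBm → −84.0 dBm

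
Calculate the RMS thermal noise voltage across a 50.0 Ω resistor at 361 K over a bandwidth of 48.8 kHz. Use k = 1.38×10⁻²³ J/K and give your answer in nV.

V_n = √(4kTRB)
4kTRB = 4 × 1.38×10⁻²³ × 361 × 5.00×10¹ × 4.88×10⁴ = 4.86×10⁻¹⁴ V²
V_n = √(4.86×10⁻¹⁴) = 2.21×10⁻⁷ V = 221 nV

221 nV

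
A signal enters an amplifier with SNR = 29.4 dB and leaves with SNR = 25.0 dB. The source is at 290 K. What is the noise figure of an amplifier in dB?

NF (dB) = SNR_in(dB) − SNR_out(dB) when the source is at T₀
NF = 29.4 − 25.0 = 4.4 dB

4.4 dB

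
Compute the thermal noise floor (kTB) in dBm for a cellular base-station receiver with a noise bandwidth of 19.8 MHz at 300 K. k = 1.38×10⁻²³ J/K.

−100.9 dBm

P_n = kTB = 1.38×10⁻²³ × 300 × 1.98×10⁷ = 8.20×10⁻¹⁴ W
In dBm: 10 log₁₀(8.20×10⁻¹⁴ / 10⁻³) = −100.9 dBm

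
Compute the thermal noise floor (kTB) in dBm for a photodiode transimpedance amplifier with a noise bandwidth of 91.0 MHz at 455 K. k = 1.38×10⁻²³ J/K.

P_n = kTB = 1.38×10⁻²³ × 455 × 9.10×10⁷ = 5.71×10⁻¹³ W
In dBm: 10 log₁₀(5.71×10⁻¹³ / 10⁻³) = −92.4 dBm

−92.4 dBm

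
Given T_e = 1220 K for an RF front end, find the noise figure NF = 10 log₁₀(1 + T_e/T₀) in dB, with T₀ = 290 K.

F = 1 + T_e/T₀ = 1 + 1220/290 = 5.2069
NF = 10 log₁₀(5.2069) = 7.17 dB

7.17 dB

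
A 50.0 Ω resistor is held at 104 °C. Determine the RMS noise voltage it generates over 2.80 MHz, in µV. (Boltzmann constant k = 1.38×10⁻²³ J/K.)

1.71 µV

T = 104 °C + 273.15 = 377.15 K
V_n = √(4kTRB)
4kTRB = 4 × 1.38×10⁻²³ × 377.15 × 5.00×10¹ × 2.80×10⁶ = 2.91×10⁻¹² V²
V_n = √(2.91×10⁻¹²) = 1.71×10⁻⁶ V = 1.71 µV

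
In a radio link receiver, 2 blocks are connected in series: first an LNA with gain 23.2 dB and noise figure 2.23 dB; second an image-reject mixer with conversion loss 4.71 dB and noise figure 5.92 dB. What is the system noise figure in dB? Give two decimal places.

Convert to linear (a loss of L dB is a gain of −L dB): F_i = 10^(NF_i/10), G_i = 10^(G_i,dB/10)
  Stage 1: F_1 = 10^(2.23/10) = 1.671, G_1 = 10^(23.2/10) = 208.9
  Stage 2: F_2 = 10^(5.92/10) = 3.908, G_2 = 10^(−4.71/10) = 0.3381
Friis cascade:
  F = 1.671 + (3.908 − 1)/208.9 = 1.685
NF = 10 log₁₀(1.685) = 2.27 dB

2.27 dB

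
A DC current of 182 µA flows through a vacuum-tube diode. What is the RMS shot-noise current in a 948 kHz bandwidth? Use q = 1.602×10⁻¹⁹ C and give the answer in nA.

7.44 nA

I_n = √(2qI·B)
2qI·B = 2 × 1.602×10⁻¹⁹ × 1.82×10⁻⁴ × 9.48×10⁵ = 5.53×10⁻¹⁷ A²
I_n = √(5.53×10⁻¹⁷) = 7.44×10⁻⁹ A = 7.44 nA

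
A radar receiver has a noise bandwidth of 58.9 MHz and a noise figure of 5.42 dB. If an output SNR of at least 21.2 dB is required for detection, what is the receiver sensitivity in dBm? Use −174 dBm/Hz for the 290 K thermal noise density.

−69.7 dBm

Sensitivity = −174 + 10 log₁₀(B) + NF + SNR_min
= −174 + 77.7 + 5.42 + 21.2
= −69.68 dBm → −69.7 dBm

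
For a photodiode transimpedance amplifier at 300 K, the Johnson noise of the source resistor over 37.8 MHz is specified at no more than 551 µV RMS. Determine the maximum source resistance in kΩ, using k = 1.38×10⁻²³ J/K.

485 kΩ

Johnson–Nyquist: V_n = √(4kTRB) ⇒ R = V_n² / (4kTB)
4kTB = 4 × 1.38×10⁻²³ × 300 × 3.78×10⁷ = 6.26×10⁻¹³
R = (5.51×10⁻⁴)² / 6.26×10⁻¹³ = 4.85×10⁵ Ω = 485 kΩ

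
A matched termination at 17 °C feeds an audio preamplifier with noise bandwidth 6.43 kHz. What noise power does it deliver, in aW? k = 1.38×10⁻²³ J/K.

T = 17 °C + 273.15 = 290.15 K
P_n = kTB = 1.38×10⁻²³ × 290.15 × 6.43×10³ = 2.57×10⁻¹⁷ W = 25.7 aW

25.7 aW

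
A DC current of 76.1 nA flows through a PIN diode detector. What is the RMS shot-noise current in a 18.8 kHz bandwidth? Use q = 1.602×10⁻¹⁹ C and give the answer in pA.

I_n = √(2qI·B)
2qI·B = 2 × 1.602×10⁻¹⁹ × 7.61×10⁻⁸ × 1.88×10⁴ = 4.58×10⁻²² A²
I_n = √(4.58×10⁻²²) = 2.14×10⁻¹¹ A = 21.4 pA

21.4 pA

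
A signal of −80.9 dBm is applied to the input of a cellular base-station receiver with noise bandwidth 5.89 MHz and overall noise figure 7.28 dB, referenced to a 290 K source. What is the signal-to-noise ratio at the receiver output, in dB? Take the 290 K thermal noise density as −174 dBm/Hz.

Noise floor: N = −174 + 10 log₁₀(B) + NF
10 log₁₀(5.89×10⁶) = 67.7 dB
N = −174 + 67.7 + 7.28 = −99.02 dBm
SNR = P_sig − N = −80.9 − (−99.02) = 18.12 dB → 18.1 dB

18.1 dB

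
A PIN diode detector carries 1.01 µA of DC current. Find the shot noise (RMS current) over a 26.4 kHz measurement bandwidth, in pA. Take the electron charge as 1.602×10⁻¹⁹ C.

92.4 pA

I_n = √(2qI·B)
2qI·B = 2 × 1.602×10⁻¹⁹ × 1.01×10⁻⁶ × 2.64×10⁴ = 8.54×10⁻²¹ A²
I_n = √(8.54×10⁻²¹) = 9.24×10⁻¹¹ A = 92.4 pA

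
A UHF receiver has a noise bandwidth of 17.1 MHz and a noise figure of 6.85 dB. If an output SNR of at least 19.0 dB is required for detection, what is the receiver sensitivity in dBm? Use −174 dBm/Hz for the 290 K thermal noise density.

−75.8 dBm

Sensitivity = −174 + 10 log₁₀(B) + NF + SNR_min
= −174 + 72.33 + 6.85 + 19.0
= −75.82 dBm → −75.8 dBm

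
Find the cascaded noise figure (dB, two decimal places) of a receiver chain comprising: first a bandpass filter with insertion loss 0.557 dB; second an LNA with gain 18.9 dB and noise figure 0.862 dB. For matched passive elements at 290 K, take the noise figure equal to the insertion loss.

Convert to linear (a loss of L dB is a gain of −L dB): F_i = 10^(NF_i/10), G_i = 10^(G_i,dB/10)
  Stage 1: F_1 = 10^(0.557/10) = 1.137, G_1 = 10^(−0.557/10) = 0.8796
  Stage 2: F_2 = 10^(0.862/10) = 1.220, G_2 = 10^(18.9/10) = 77.62
Friis cascade:
  F = 1.137 + (1.220 − 1)/0.8796 = 1.386
NF = 10 log₁₀(1.386) = 1.42 dB

1.42 dB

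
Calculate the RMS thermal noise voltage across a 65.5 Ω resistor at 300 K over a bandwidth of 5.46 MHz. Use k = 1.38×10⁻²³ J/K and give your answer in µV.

2.43 µV

V_n = √(4kTRB)
4kTRB = 4 × 1.38×10⁻²³ × 300 × 6.55×10¹ × 5.46×10⁶ = 5.92×10⁻¹² V²
V_n = √(5.92×10⁻¹²) = 2.43×10⁻⁶ V = 2.43 µV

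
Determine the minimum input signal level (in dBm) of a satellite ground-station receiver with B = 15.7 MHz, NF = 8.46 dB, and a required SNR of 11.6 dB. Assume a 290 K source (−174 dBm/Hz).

−82.0 dBm

Sensitivity = −174 + 10 log₁₀(B) + NF + SNR_min
= −174 + 71.96 + 8.46 + 11.6
= −81.98 dBm → −82.0 dBm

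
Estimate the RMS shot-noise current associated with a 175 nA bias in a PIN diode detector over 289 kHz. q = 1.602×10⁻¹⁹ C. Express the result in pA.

I_n = √(2qI·B)
2qI·B = 2 × 1.602×10⁻¹⁹ × 1.75×10⁻⁷ × 2.89×10⁵ = 1.62×10⁻²⁰ A²
I_n = √(1.62×10⁻²⁰) = 1.27×10⁻¹⁰ A = 127 pA

127 pA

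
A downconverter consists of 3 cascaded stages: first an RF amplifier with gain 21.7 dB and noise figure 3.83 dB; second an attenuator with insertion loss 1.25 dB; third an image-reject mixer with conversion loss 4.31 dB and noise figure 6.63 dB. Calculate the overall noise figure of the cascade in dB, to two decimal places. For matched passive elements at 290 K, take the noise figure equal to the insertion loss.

Convert to linear (a loss of L dB is a gain of −L dB): F_i = 10^(NF_i/10), G_i = 10^(G_i,dB/10)
  Stage 1: F_1 = 10^(3.83/10) = 2.415, G_1 = 10^(21.7/10) = 147.9
  Stage 2: F_2 = 10^(1.25/10) = 1.334, G_2 = 10^(−1.25/10) = 0.7499
  Stage 3: F_3 = 10^(6.63/10) = 4.603, G_3 = 10^(−4.31/10) = 0.3707
Friis cascade:
  F = 2.415 + (1.334 − 1)/147.9 + (4.603 − 1)/110.9 = 2.450
NF = 10 log₁₀(2.450) = 3.89 dB

3.89 dB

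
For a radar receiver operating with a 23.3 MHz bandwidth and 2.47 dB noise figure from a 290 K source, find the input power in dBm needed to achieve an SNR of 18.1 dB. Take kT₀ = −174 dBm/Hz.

Sensitivity = −174 + 10 log₁₀(B) + NF + SNR_min
= −174 + 73.67 + 2.47 + 18.1
= −79.76 dBm → −79.8 dBm

−79.8 dBm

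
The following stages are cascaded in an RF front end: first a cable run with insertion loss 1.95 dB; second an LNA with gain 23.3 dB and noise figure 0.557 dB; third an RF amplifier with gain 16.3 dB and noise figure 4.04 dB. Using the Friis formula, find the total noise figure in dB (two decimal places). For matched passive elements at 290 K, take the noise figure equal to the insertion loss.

2.53 dB

Convert to linear (a loss of L dB is a gain of −L dB): F_i = 10^(NF_i/10), G_i = 10^(G_i,dB/10)
  Stage 1: F_1 = 10^(1.95/10) = 1.567, G_1 = 10^(−1.95/10) = 0.6383
  Stage 2: F_2 = 10^(0.557/10) = 1.137, G_2 = 10^(23.3/10) = 213.8
  Stage 3: F_3 = 10^(4.04/10) = 2.535, G_3 = 10^(16.3/10) = 42.66
Friis cascade:
  F = 1.567 + (1.137 − 1)/0.6383 + (2.535 − 1)/136.5 = 1.792
NF = 10 log₁₀(1.792) = 2.53 dB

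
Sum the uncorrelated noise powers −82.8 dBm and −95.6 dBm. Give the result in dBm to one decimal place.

−82.6 dBm

Convert to linear, add, convert back:
P₁ = 5.25×10⁻¹² W, P₂ = 2.75×10⁻¹³ W
P_tot = 5.52×10⁻¹² W → 10 log₁₀(P_tot / 10⁻³) = −82.6 dBm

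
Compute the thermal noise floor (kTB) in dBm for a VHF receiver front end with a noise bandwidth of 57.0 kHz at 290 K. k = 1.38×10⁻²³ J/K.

−126.4 dBm

P_n = kTB = 1.38×10⁻²³ × 290 × 5.70×10⁴ = 2.28×10⁻¹⁶ W
In dBm: 10 log₁₀(2.28×10⁻¹⁶ / 10⁻³) = −126.4 dBm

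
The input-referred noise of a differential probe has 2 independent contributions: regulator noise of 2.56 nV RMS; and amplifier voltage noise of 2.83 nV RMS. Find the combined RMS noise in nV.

3.82 nV

Uncorrelated sources add in power (mean-square): V_tot = √(ΣV_i²)
V_tot = √[(2.56×10⁻⁹)² + (2.83×10⁻⁹)²] = 3.82×10⁻⁹ V = 3.82 nV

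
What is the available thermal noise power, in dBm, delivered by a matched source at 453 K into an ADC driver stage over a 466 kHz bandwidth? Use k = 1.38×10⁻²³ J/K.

−115.4 dBm

P_n = kTB = 1.38×10⁻²³ × 453 × 4.66×10⁵ = 2.91×10⁻¹⁵ W
In dBm: 10 log₁₀(2.91×10⁻¹⁵ / 10⁻³) = −115.4 dBm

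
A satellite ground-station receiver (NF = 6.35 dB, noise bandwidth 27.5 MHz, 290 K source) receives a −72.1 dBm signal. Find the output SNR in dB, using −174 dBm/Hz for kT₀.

Noise floor: N = −174 + 10 log₁₀(B) + NF
10 log₁₀(2.75×10⁷) = 74.39 dB
N = −174 + 74.39 + 6.35 = −93.26 dBm
SNR = P_sig − N = −72.1 − (−93.26) = 21.16 dB → 21.2 dB

21.2 dB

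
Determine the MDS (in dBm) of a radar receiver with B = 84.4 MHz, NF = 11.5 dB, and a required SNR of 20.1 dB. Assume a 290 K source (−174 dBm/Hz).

Sensitivity = −174 + 10 log₁₀(B) + NF + SNR_min
= −174 + 79.26 + 11.5 + 20.1
= −63.14 dBm → −63.1 dBm

−63.1 dBm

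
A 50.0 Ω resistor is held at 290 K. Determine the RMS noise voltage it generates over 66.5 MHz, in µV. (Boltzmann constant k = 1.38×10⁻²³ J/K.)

V_n = √(4kTRB)
4kTRB = 4 × 1.38×10⁻²³ × 290 × 5.00×10¹ × 6.65×10⁷ = 5.32×10⁻¹¹ V²
V_n = √(5.32×10⁻¹¹) = 7.30×10⁻⁶ V = 7.30 µV

7.30 µV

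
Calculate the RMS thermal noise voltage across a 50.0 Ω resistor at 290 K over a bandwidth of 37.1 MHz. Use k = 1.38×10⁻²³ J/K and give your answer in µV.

5.45 µV

V_n = √(4kTRB)
4kTRB = 4 × 1.38×10⁻²³ × 290 × 5.00×10¹ × 3.71×10⁷ = 2.97×10⁻¹¹ V²
V_n = √(2.97×10⁻¹¹) = 5.45×10⁻⁶ V = 5.45 µV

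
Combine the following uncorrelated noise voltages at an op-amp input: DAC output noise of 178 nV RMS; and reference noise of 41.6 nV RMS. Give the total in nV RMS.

Uncorrelated sources add in power (mean-square): V_tot = √(ΣV_i²)
V_tot = √[(1.78×10⁻⁷)² + (4.16×10⁻⁸)²] = 1.83×10⁻⁷ V = 183 nV

183 nV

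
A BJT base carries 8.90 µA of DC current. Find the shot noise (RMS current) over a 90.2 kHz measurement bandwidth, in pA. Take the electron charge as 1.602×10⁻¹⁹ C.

I_n = √(2qI·B)
2qI·B = 2 × 1.602×10⁻¹⁹ × 8.90×10⁻⁶ × 9.02×10⁴ = 2.57×10⁻¹⁹ A²
I_n = √(2.57×10⁻¹⁹) = 5.07×10⁻¹⁰ A = 507 pA

507 pA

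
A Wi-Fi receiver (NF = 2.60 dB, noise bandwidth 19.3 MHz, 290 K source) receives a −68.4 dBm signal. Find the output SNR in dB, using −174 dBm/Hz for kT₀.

30.1 dB

Noise floor: N = −174 + 10 log₁₀(B) + NF
10 log₁₀(1.93×10⁷) = 72.86 dB
N = −174 + 72.86 + 2.60 = −98.54 dBm
SNR = P_sig − N = −68.4 − (−98.54) = 30.14 dB → 30.1 dB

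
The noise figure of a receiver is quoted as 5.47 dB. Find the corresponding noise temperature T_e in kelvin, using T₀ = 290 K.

732 K

F = 10^(5.47/10) = 3.52371
T_e = (F − 1)·T₀ = (3.52371 − 1) × 290 = 732 K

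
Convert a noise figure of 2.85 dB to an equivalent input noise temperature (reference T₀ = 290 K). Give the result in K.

F = 10^(2.85/10) = 1.92752
T_e = (F − 1)·T₀ = (1.92752 − 1) × 290 = 269 K

269 K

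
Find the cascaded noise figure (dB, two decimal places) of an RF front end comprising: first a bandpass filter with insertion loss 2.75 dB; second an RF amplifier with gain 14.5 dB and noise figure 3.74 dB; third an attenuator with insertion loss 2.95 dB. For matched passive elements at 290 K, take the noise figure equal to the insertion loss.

Convert to linear (a loss of L dB is a gain of −L dB): F_i = 10^(NF_i/10), G_i = 10^(G_i,dB/10)
  Stage 1: F_1 = 10^(2.75/10) = 1.884, G_1 = 10^(−2.75/10) = 0.5309
  Stage 2: F_2 = 10^(3.74/10) = 2.366, G_2 = 10^(14.5/10) = 28.18
  Stage 3: F_3 = 10^(2.95/10) = 1.972, G_3 = 10^(−2.95/10) = 0.5070
Friis cascade:
  F = 1.884 + (2.366 − 1)/0.5309 + (1.972 − 1)/14.96 = 4.522
NF = 10 log₁₀(4.522) = 6.55 dB

6.55 dB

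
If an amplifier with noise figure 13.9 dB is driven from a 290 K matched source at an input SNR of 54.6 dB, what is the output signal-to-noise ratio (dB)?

40.7 dB

By definition F = SNR_in/SNR_out, so in dB: SNR_out = SNR_in − NF
SNR_out = 54.6 − 13.9 = 40.7 dB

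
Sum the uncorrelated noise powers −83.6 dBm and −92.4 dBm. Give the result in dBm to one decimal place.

Convert to linear, add, convert back:
P₁ = 4.37×10⁻¹² W, P₂ = 5.75×10⁻¹³ W
P_tot = 4.94×10⁻¹² W → 10 log₁₀(P_tot / 10⁻³) = −83.1 dBm

−83.1 dBm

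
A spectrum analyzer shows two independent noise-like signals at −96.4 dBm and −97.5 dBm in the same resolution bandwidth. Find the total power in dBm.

Convert to linear, add, convert back:
P₁ = 2.29×10⁻¹³ W, P₂ = 1.78×10⁻¹³ W
P_tot = 4.07×10⁻¹³ W → 10 log₁₀(P_tot / 10⁻³) = −93.9 dBm

−93.9 dBm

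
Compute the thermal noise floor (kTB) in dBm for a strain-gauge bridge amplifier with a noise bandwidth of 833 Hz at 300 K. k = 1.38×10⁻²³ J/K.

P_n = kTB = 1.38×10⁻²³ × 300 × 8.33×10² = 3.45×10⁻¹⁸ W
In dBm: 10 log₁₀(3.45×10⁻¹⁸ / 10⁻³) = −144.6 dBm

−144.6 dBm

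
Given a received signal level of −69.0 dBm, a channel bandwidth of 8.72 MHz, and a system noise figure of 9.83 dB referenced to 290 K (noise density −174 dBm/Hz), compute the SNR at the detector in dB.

Noise floor: N = −174 + 10 log₁₀(B) + NF
10 log₁₀(8.72×10⁶) = 69.41 dB
N = −174 + 69.41 + 9.83 = −94.76 dBm
SNR = P_sig − N = −69.0 − (−94.76) = 25.76 dB → 25.8 dB

25.8 dB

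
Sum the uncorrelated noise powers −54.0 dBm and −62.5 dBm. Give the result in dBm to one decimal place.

Convert to linear, add, convert back:
P₁ = 3.98×10⁻⁹ W, P₂ = 5.62×10⁻¹⁰ W
P_tot = 4.54×10⁻⁹ W → 10 log₁₀(P_tot / 10⁻³) = −53.4 dBm

−53.4 dBm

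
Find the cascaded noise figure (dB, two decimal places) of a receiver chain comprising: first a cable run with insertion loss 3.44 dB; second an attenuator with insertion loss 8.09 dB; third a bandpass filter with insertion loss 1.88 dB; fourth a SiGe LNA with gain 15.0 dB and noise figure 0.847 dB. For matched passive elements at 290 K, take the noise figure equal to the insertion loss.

14.26 dB

Convert to linear (a loss of L dB is a gain of −L dB): F_i = 10^(NF_i/10), G_i = 10^(G_i,dB/10)
  Stage 1: F_1 = 10^(3.44/10) = 2.208, G_1 = 10^(−3.44/10) = 0.4529
  Stage 2: F_2 = 10^(8.09/10) = 6.442, G_2 = 10^(−8.09/10) = 0.1552
  Stage 3: F_3 = 10^(1.88/10) = 1.542, G_3 = 10^(−1.88/10) = 0.6486
  Stage 4: F_4 = 10^(0.847/10) = 1.215, G_4 = 10^(15.0/10) = 31.62
Friis cascade:
  F = 2.208 + (6.442 − 1)/0.4529 + (1.542 − 1)/0.07031 + (1.215 − 1)/0.04560 = 26.65
NF = 10 log₁₀(26.65) = 14.26 dB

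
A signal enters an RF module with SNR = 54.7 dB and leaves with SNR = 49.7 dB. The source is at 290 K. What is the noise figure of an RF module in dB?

NF (dB) = SNR_in(dB) − SNR_out(dB) when the source is at T₀
NF = 54.7 − 49.7 = 5.0 dB

5.0 dB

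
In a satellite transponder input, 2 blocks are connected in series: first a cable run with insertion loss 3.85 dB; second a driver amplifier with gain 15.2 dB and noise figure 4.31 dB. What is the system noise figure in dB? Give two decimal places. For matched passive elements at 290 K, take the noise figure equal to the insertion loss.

8.16 dB

Convert to linear (a loss of L dB is a gain of −L dB): F_i = 10^(NF_i/10), G_i = 10^(G_i,dB/10)
  Stage 1: F_1 = 10^(3.85/10) = 2.427, G_1 = 10^(−3.85/10) = 0.4121
  Stage 2: F_2 = 10^(4.31/10) = 2.698, G_2 = 10^(15.2/10) = 33.11
Friis cascade:
  F = 2.427 + (2.698 − 1)/0.4121 = 6.546
NF = 10 log₁₀(6.546) = 8.16 dB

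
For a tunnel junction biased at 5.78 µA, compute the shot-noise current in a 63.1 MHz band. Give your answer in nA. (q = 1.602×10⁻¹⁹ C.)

I_n = √(2qI·B)
2qI·B = 2 × 1.602×10⁻¹⁹ × 5.78×10⁻⁶ × 6.31×10⁷ = 1.17×10⁻¹⁶ A²
I_n = √(1.17×10⁻¹⁶) = 1.08×10⁻⁸ A = 10.8 nA

10.8 nA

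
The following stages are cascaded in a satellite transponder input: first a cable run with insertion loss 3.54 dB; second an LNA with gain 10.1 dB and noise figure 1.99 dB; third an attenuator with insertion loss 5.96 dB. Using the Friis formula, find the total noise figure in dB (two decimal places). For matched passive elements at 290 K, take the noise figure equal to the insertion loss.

6.26 dB

Convert to linear (a loss of L dB is a gain of −L dB): F_i = 10^(NF_i/10), G_i = 10^(G_i,dB/10)
  Stage 1: F_1 = 10^(3.54/10) = 2.259, G_1 = 10^(−3.54/10) = 0.4426
  Stage 2: F_2 = 10^(1.99/10) = 1.581, G_2 = 10^(10.1/10) = 10.23
  Stage 3: F_3 = 10^(5.96/10) = 3.945, G_3 = 10^(−5.96/10) = 0.2535
Friis cascade:
  F = 2.259 + (1.581 − 1)/0.4426 + (3.945 − 1)/4.529 = 4.223
NF = 10 log₁₀(4.223) = 6.26 dB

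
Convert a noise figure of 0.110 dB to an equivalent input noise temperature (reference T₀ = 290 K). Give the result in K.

F = 10^(0.110/10) = 1.02565
T_e = (F − 1)·T₀ = (1.02565 − 1) × 290 = 7.44 K

7.44 K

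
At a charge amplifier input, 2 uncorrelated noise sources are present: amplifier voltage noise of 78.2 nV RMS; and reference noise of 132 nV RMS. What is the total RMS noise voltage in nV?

153 nV

Uncorrelated sources add in power (mean-square): V_tot = √(ΣV_i²)
V_tot = √[(7.82×10⁻⁸)² + (1.32×10⁻⁷)²] = 1.53×10⁻⁷ V = 153 nV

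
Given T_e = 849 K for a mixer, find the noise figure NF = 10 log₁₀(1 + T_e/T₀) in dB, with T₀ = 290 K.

F = 1 + T_e/T₀ = 1 + 849/290 = 3.92759
NF = 10 log₁₀(3.92759) = 5.94 dB

5.94 dB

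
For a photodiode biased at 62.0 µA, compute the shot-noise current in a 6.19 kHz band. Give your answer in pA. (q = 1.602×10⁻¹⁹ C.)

I_n = √(2qI·B)
2qI·B = 2 × 1.602×10⁻¹⁹ × 6.20×10⁻⁵ × 6.19×10³ = 1.23×10⁻¹⁹ A²
I_n = √(1.23×10⁻¹⁹) = 3.51×10⁻¹⁰ A = 351 pA

351 pA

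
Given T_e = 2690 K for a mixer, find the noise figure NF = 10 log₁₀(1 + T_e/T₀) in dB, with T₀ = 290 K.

F = 1 + T_e/T₀ = 1 + 2690/290 = 10.2759
NF = 10 log₁₀(10.2759) = 10.12 dB

10.12 dB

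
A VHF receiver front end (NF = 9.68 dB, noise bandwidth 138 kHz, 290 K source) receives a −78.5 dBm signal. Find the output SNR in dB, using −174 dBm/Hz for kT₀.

34.4 dB

Noise floor: N = −174 + 10 log₁₀(B) + NF
10 log₁₀(1.38×10⁵) = 51.4 dB
N = −174 + 51.4 + 9.68 = −112.92 dBm
SNR = P_sig − N = −78.5 − (−112.92) = 34.42 dB → 34.4 dB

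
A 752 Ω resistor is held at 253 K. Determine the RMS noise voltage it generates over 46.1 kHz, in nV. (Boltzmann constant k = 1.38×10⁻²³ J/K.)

V_n = √(4kTRB)
4kTRB = 4 × 1.38×10⁻²³ × 253 × 7.52×10² × 4.61×10⁴ = 4.84×10⁻¹³ V²
V_n = √(4.84×10⁻¹³) = 6.96×10⁻⁷ V = 696 nV

696 nV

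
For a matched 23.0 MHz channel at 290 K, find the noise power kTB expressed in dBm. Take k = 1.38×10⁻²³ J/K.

−100.4 dBm

P_n = kTB = 1.38×10⁻²³ × 290 × 2.30×10⁷ = 9.20×10⁻¹⁴ W
In dBm: 10 log₁₀(9.20×10⁻¹⁴ / 10⁻³) = −100.4 dBm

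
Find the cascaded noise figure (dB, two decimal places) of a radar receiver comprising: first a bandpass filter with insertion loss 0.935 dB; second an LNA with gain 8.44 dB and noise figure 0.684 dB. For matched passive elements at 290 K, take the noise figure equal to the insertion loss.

Convert to linear (a loss of L dB is a gain of −L dB): F_i = 10^(NF_i/10), G_i = 10^(G_i,dB/10)
  Stage 1: F_1 = 10^(0.935/10) = 1.240, G_1 = 10^(−0.935/10) = 0.8063
  Stage 2: F_2 = 10^(0.684/10) = 1.171, G_2 = 10^(8.44/10) = 6.982
Friis cascade:
  F = 1.240 + (1.171 − 1)/0.8063 = 1.452
NF = 10 log₁₀(1.452) = 1.62 dB

1.62 dB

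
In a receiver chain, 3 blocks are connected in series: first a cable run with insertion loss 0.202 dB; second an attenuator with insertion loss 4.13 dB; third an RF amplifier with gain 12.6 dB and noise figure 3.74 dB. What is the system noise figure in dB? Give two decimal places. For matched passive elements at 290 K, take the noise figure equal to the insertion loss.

8.07 dB

Convert to linear (a loss of L dB is a gain of −L dB): F_i = 10^(NF_i/10), G_i = 10^(G_i,dB/10)
  Stage 1: F_1 = 10^(0.202/10) = 1.048, G_1 = 10^(−0.202/10) = 0.9546
  Stage 2: F_2 = 10^(4.13/10) = 2.588, G_2 = 10^(−4.13/10) = 0.3864
  Stage 3: F_3 = 10^(3.74/10) = 2.366, G_3 = 10^(12.6/10) = 18.20
Friis cascade:
  F = 1.048 + (2.588 − 1)/0.9546 + (2.366 − 1)/0.3688 = 6.415
NF = 10 log₁₀(6.415) = 8.07 dB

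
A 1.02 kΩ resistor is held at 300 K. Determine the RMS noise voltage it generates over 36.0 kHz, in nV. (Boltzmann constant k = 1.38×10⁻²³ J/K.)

780 nV

V_n = √(4kTRB)
4kTRB = 4 × 1.38×10⁻²³ × 300 × 1.02×10³ × 3.60×10⁴ = 6.08×10⁻¹³ V²
V_n = √(6.08×10⁻¹³) = 7.80×10⁻⁷ V = 780 nV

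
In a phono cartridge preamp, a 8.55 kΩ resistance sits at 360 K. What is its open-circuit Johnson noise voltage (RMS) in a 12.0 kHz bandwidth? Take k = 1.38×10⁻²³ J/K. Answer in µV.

V_n = √(4kTRB)
4kTRB = 4 × 1.38×10⁻²³ × 360 × 8.55×10³ × 1.20×10⁴ = 2.04×10⁻¹² V²
V_n = √(2.04×10⁻¹²) = 1.43×10⁻⁶ V = 1.43 µV

1.43 µV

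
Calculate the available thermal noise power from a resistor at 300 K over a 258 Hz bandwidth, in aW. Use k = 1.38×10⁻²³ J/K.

1.07 aW

P_n = kTB = 1.38×10⁻²³ × 300 × 2.58×10² = 1.07×10⁻¹⁸ W = 1.07 aW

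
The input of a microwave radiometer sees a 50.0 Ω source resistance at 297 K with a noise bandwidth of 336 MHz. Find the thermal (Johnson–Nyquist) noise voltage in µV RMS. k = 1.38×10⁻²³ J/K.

V_n = √(4kTRB)
4kTRB = 4 × 1.38×10⁻²³ × 297 × 5.00×10¹ × 3.36×10⁸ = 2.75×10⁻¹⁰ V²
V_n = √(2.75×10⁻¹⁰) = 1.66×10⁻⁵ V = 16.6 µV

16.6 µV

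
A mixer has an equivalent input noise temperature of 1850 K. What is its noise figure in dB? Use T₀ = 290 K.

8.68 dB

F = 1 + T_e/T₀ = 1 + 1850/290 = 7.37931
NF = 10 log₁₀(7.37931) = 8.68 dB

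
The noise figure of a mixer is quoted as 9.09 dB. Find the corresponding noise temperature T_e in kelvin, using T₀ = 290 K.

F = 10^(9.09/10) = 8.10961
T_e = (F − 1)·T₀ = (8.10961 − 1) × 290 = 2062 K

2062 K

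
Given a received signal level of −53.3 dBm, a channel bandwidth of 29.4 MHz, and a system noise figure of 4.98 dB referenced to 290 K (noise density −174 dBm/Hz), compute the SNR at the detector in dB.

Noise floor: N = −174 + 10 log₁₀(B) + NF
10 log₁₀(2.94×10⁷) = 74.68 dB
N = −174 + 74.68 + 4.98 = −94.34 dBm
SNR = P_sig − N = −53.3 − (−94.34) = 41.04 dB → 41.0 dB

41.0 dB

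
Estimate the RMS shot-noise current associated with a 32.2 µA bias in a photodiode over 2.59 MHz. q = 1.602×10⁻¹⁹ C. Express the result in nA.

5.17 nA

I_n = √(2qI·B)
2qI·B = 2 × 1.602×10⁻¹⁹ × 3.22×10⁻⁵ × 2.59×10⁶ = 2.67×10⁻¹⁷ A²
I_n = √(2.67×10⁻¹⁷) = 5.17×10⁻⁹ A = 5.17 nA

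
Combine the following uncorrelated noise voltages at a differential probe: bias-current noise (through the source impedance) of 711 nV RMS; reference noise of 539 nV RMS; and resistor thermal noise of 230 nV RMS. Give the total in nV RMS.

Uncorrelated sources add in power (mean-square): V_tot = √(ΣV_i²)
V_tot = √[(7.11×10⁻⁷)² + (5.39×10⁻⁷)² + (2.30×10⁻⁷)²] = 9.21×10⁻⁷ V = 921 nV

921 nV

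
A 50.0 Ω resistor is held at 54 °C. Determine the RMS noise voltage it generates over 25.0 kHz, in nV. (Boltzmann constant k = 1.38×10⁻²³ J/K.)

T = 54 °C + 273.15 = 327.15 K
V_n = √(4kTRB)
4kTRB = 4 × 1.38×10⁻²³ × 327.15 × 5.00×10¹ × 2.50×10⁴ = 2.26×10⁻¹⁴ V²
V_n = √(2.26×10⁻¹⁴) = 1.50×10⁻⁷ V = 150 nV

150 nV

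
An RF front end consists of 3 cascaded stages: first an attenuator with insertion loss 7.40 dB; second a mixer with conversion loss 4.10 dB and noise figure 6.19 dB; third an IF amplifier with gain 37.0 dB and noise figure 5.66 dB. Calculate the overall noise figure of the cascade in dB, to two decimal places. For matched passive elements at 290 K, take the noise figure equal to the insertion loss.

Convert to linear (a loss of L dB is a gain of −L dB): F_i = 10^(NF_i/10), G_i = 10^(G_i,dB/10)
  Stage 1: F_1 = 10^(7.40/10) = 5.495, G_1 = 10^(−7.40/10) = 0.1820
  Stage 2: F_2 = 10^(6.19/10) = 4.159, G_2 = 10^(−4.10/10) = 0.3890
  Stage 3: F_3 = 10^(5.66/10) = 3.681, G_3 = 10^(37.0/10) = 5012
Friis cascade:
  F = 5.495 + (4.159 − 1)/0.1820 + (3.681 − 1)/0.07079 = 60.73
NF = 10 log₁₀(60.73) = 17.83 dB

17.83 dB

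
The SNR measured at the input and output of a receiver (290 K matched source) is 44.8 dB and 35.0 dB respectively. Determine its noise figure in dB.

9.8 dB

NF (dB) = SNR_in(dB) − SNR_out(dB) when the source is at T₀
NF = 44.8 − 35.0 = 9.8 dB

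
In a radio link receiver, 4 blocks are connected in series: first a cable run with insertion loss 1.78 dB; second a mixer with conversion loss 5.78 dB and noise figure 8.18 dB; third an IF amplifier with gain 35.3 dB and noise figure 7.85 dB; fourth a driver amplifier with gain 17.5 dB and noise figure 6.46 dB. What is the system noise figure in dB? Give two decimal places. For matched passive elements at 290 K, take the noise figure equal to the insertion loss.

Convert to linear (a loss of L dB is a gain of −L dB): F_i = 10^(NF_i/10), G_i = 10^(G_i,dB/10)
  Stage 1: F_1 = 10^(1.78/10) = 1.507, G_1 = 10^(−1.78/10) = 0.6637
  Stage 2: F_2 = 10^(8.18/10) = 6.577, G_2 = 10^(−5.78/10) = 0.2642
  Stage 3: F_3 = 10^(7.85/10) = 6.095, G_3 = 10^(35.3/10) = 3388
  Stage 4: F_4 = 10^(6.46/10) = 4.426, G_4 = 10^(17.5/10) = 56.23
Friis cascade:
  F = 1.507 + (6.577 − 1)/0.6637 + (6.095 − 1)/0.1754 + (4.426 − 1)/594.3 = 38.97
NF = 10 log₁₀(38.97) = 15.91 dB

15.91 dB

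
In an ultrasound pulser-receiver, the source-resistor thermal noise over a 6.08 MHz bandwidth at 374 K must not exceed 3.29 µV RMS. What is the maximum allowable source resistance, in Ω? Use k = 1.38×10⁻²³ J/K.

86.2 Ω

Johnson–Nyquist: V_n = √(4kTRB) ⇒ R = V_n² / (4kTB)
4kTB = 4 × 1.38×10⁻²³ × 374 × 6.08×10⁶ = 1.26×10⁻¹³
R = (3.29×10⁻⁶)² / 1.26×10⁻¹³ = 8.62×10¹ Ω = 86.2 Ω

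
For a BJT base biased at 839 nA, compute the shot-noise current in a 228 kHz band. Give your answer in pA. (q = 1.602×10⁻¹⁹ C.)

248 pA

I_n = √(2qI·B)
2qI·B = 2 × 1.602×10⁻¹⁹ × 8.39×10⁻⁷ × 2.28×10⁵ = 6.13×10⁻²⁰ A²
I_n = √(6.13×10⁻²⁰) = 2.48×10⁻¹⁰ A = 248 pA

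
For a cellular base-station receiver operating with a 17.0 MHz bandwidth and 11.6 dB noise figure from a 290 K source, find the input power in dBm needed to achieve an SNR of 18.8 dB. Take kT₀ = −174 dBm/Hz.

Sensitivity = −174 + 10 log₁₀(B) + NF + SNR_min
= −174 + 72.3 + 11.6 + 18.8
= −71.3 dBm → −71.3 dBm

−71.3 dBm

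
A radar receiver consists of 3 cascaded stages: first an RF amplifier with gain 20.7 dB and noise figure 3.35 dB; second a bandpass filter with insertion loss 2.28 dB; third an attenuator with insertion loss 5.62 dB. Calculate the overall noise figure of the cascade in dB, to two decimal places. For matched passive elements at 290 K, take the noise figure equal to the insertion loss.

Convert to linear (a loss of L dB is a gain of −L dB): F_i = 10^(NF_i/10), G_i = 10^(G_i,dB/10)
  Stage 1: F_1 = 10^(3.35/10) = 2.163, G_1 = 10^(20.7/10) = 117.5
  Stage 2: F_2 = 10^(2.28/10) = 1.690, G_2 = 10^(−2.28/10) = 0.5916
  Stage 3: F_3 = 10^(5.62/10) = 3.648, G_3 = 10^(−5.62/10) = 0.2742
Friis cascade:
  F = 2.163 + (1.690 − 1)/117.5 + (3.648 − 1)/69.50 = 2.207
NF = 10 log₁₀(2.207) = 3.44 dB

3.44 dB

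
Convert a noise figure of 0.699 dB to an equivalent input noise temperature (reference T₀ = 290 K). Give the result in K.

F = 10^(0.699/10) = 1.17463
T_e = (F − 1)·T₀ = (1.17463 − 1) × 290 = 50.6 K

50.6 K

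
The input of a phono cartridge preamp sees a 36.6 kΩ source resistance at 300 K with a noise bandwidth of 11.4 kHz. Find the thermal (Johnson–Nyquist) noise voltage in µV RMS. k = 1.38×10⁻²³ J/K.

V_n = √(4kTRB)
4kTRB = 4 × 1.38×10⁻²³ × 300 × 3.66×10⁴ × 1.14×10⁴ = 6.91×10⁻¹² V²
V_n = √(6.91×10⁻¹²) = 2.63×10⁻⁶ V = 2.63 µV

2.63 µV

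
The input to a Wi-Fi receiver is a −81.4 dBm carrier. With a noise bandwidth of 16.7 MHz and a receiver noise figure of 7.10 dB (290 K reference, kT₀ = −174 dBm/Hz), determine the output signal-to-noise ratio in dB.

Noise floor: N = −174 + 10 log₁₀(B) + NF
10 log₁₀(1.67×10⁷) = 72.23 dB
N = −174 + 72.23 + 7.10 = −94.67 dBm
SNR = P_sig − N = −81.4 − (−94.67) = 13.27 dB → 13.3 dB

13.3 dB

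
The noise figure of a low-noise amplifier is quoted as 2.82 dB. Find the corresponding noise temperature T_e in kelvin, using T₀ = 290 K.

F = 10^(2.82/10) = 1.91426
T_e = (F − 1)·T₀ = (1.91426 − 1) × 290 = 265 K

265 K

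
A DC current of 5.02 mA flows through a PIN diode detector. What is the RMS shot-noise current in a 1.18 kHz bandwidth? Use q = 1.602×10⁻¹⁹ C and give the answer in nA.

1.38 nA

I_n = √(2qI·B)
2qI·B = 2 × 1.602×10⁻¹⁹ × 5.02×10⁻³ × 1.18×10³ = 1.90×10⁻¹⁸ A²
I_n = √(1.90×10⁻¹⁸) = 1.38×10⁻⁹ A = 1.38 nA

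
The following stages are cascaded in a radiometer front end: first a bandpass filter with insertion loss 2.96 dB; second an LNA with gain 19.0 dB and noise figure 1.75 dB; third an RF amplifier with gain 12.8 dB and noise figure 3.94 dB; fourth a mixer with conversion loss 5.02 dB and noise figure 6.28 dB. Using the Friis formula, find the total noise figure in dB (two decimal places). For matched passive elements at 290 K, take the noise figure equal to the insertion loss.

Convert to linear (a loss of L dB is a gain of −L dB): F_i = 10^(NF_i/10), G_i = 10^(G_i,dB/10)
  Stage 1: F_1 = 10^(2.96/10) = 1.977, G_1 = 10^(−2.96/10) = 0.5058
  Stage 2: F_2 = 10^(1.75/10) = 1.496, G_2 = 10^(19.0/10) = 79.43
  Stage 3: F_3 = 10^(3.94/10) = 2.477, G_3 = 10^(12.8/10) = 19.05
  Stage 4: F_4 = 10^(6.28/10) = 4.246, G_4 = 10^(−5.02/10) = 0.3148
Friis cascade:
  F = 1.977 + (1.496 − 1)/0.5058 + (2.477 − 1)/40.18 + (4.246 − 1)/765.6 = 2.999
NF = 10 log₁₀(2.999) = 4.77 dB

4.77 dB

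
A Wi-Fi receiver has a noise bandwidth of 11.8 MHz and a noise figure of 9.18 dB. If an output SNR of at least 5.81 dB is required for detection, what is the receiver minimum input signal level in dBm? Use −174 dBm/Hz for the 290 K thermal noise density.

Sensitivity = −174 + 10 log₁₀(B) + NF + SNR_min
= −174 + 70.72 + 9.18 + 5.81
= −88.29 dBm → −88.3 dBm

−88.3 dBm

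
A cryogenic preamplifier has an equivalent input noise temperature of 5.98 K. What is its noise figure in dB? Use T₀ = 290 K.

F = 1 + T_e/T₀ = 1 + 5.98/290 = 1.02062
NF = 10 log₁₀(1.02062) = 0.089 dB

0.089 dB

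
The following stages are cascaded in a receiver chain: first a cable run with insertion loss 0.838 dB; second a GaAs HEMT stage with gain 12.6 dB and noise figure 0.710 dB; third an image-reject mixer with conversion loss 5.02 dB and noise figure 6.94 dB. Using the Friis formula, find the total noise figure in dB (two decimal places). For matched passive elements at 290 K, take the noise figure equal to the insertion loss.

2.28 dB

Convert to linear (a loss of L dB is a gain of −L dB): F_i = 10^(NF_i/10), G_i = 10^(G_i,dB/10)
  Stage 1: F_1 = 10^(0.838/10) = 1.213, G_1 = 10^(−0.838/10) = 0.8245
  Stage 2: F_2 = 10^(0.710/10) = 1.178, G_2 = 10^(12.6/10) = 18.20
  Stage 3: F_3 = 10^(6.94/10) = 4.943, G_3 = 10^(−5.02/10) = 0.3148
Friis cascade:
  F = 1.213 + (1.178 − 1)/0.8245 + (4.943 − 1)/15.00 = 1.691
NF = 10 log₁₀(1.691) = 2.28 dB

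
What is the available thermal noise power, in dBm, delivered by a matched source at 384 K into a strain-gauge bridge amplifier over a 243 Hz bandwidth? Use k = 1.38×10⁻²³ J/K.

P_n = kTB = 1.38×10⁻²³ × 384 × 2.43×10² = 1.29×10⁻¹⁸ W
In dBm: 10 log₁₀(1.29×10⁻¹⁸ / 10⁻³) = −148.9 dBm

−148.9 dBm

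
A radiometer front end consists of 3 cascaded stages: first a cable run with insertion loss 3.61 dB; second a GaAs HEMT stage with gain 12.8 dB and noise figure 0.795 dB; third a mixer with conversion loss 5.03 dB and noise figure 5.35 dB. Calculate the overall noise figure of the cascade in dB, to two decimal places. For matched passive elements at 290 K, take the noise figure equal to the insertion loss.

4.84 dB

Convert to linear (a loss of L dB is a gain of −L dB): F_i = 10^(NF_i/10), G_i = 10^(G_i,dB/10)
  Stage 1: F_1 = 10^(3.61/10) = 2.296, G_1 = 10^(−3.61/10) = 0.4355
  Stage 2: F_2 = 10^(0.795/10) = 1.201, G_2 = 10^(12.8/10) = 19.05
  Stage 3: F_3 = 10^(5.35/10) = 3.428, G_3 = 10^(−5.03/10) = 0.3141
Friis cascade:
  F = 2.296 + (1.201 − 1)/0.4355 + (3.428 − 1)/8.299 = 3.050
NF = 10 log₁₀(3.050) = 4.84 dB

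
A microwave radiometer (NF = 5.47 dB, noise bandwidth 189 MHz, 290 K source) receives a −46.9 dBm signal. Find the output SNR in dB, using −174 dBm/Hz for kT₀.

Noise floor: N = −174 + 10 log₁₀(B) + NF
10 log₁₀(1.89×10⁸) = 82.76 dB
N = −174 + 82.76 + 5.47 = −85.77 dBm
SNR = P_sig − N = −46.9 − (−85.77) = 38.87 dB → 38.9 dB

38.9 dB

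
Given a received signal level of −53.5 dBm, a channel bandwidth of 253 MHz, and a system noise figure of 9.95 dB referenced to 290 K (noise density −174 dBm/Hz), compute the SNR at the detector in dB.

Noise floor: N = −174 + 10 log₁₀(B) + NF
10 log₁₀(2.53×10⁸) = 84.03 dB
N = −174 + 84.03 + 9.95 = −80.02 dBm
SNR = P_sig − N = −53.5 − (−80.02) = 26.52 dB → 26.5 dB

26.5 dB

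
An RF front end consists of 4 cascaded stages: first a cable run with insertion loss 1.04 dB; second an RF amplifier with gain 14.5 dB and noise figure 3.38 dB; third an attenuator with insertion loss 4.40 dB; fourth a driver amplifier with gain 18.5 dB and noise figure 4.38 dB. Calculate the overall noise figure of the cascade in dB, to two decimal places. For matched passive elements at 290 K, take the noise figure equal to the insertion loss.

4.86 dB

Convert to linear (a loss of L dB is a gain of −L dB): F_i = 10^(NF_i/10), G_i = 10^(G_i,dB/10)
  Stage 1: F_1 = 10^(1.04/10) = 1.271, G_1 = 10^(−1.04/10) = 0.7870
  Stage 2: F_2 = 10^(3.38/10) = 2.178, G_2 = 10^(14.5/10) = 28.18
  Stage 3: F_3 = 10^(4.40/10) = 2.754, G_3 = 10^(−4.40/10) = 0.3631
  Stage 4: F_4 = 10^(4.38/10) = 2.742, G_4 = 10^(18.5/10) = 70.79
Friis cascade:
  F = 1.271 + (2.178 − 1)/0.7870 + (2.754 − 1)/22.18 + (2.742 − 1)/8.054 = 3.062
NF = 10 log₁₀(3.062) = 4.86 dB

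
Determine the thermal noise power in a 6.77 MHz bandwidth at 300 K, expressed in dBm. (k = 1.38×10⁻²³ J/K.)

−105.5 dBm

P_n = kTB = 1.38×10⁻²³ × 300 × 6.77×10⁶ = 2.80×10⁻¹⁴ W
In dBm: 10 log₁₀(2.80×10⁻¹⁴ / 10⁻³) = −105.5 dBm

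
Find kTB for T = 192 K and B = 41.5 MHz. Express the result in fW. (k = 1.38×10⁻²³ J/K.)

110 fW

P_n = kTB = 1.38×10⁻²³ × 192 × 4.15×10⁷ = 1.10×10⁻¹³ W = 110 fW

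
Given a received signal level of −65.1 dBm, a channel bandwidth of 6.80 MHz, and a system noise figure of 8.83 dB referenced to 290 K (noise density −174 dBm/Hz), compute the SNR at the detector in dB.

Noise floor: N = −174 + 10 log₁₀(B) + NF
10 log₁₀(6.80×10⁶) = 68.33 dB
N = −174 + 68.33 + 8.83 = −96.84 dBm
SNR = P_sig − N = −65.1 − (−96.84) = 31.74 dB → 31.7 dB

31.7 dB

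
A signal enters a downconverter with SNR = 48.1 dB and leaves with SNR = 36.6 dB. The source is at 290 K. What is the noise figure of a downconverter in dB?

NF (dB) = SNR_in(dB) − SNR_out(dB) when the source is at T₀
NF = 48.1 − 36.6 = 11.5 dB

11.5 dB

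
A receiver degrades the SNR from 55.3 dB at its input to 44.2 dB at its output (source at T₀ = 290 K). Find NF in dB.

11.1 dB

NF (dB) = SNR_in(dB) − SNR_out(dB) when the source is at T₀
NF = 55.3 − 44.2 = 11.1 dB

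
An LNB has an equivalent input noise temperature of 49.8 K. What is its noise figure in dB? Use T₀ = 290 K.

0.688 dB

F = 1 + T_e/T₀ = 1 + 49.8/290 = 1.17172
NF = 10 log₁₀(1.17172) = 0.688 dB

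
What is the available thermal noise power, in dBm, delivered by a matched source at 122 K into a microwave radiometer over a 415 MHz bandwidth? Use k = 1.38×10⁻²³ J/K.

P_n = kTB = 1.38×10⁻²³ × 122 × 4.15×10⁸ = 6.99×10⁻¹³ W
In dBm: 10 log₁₀(6.99×10⁻¹³ / 10⁻³) = −91.6 dBm

−91.6 dBm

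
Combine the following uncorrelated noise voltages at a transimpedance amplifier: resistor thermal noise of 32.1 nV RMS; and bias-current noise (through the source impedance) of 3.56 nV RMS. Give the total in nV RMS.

32.3 nV

Uncorrelated sources add in power (mean-square): V_tot = √(ΣV_i²)
V_tot = √[(3.21×10⁻⁸)² + (3.56×10⁻⁹)²] = 3.23×10⁻⁸ V = 32.3 nV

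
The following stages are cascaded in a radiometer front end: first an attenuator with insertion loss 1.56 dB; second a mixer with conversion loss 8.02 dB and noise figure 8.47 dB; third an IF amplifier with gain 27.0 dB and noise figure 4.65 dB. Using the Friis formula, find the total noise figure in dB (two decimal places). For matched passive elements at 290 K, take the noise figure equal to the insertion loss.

14.39 dB

Convert to linear (a loss of L dB is a gain of −L dB): F_i = 10^(NF_i/10), G_i = 10^(G_i,dB/10)
  Stage 1: F_1 = 10^(1.56/10) = 1.432, G_1 = 10^(−1.56/10) = 0.6982
  Stage 2: F_2 = 10^(8.47/10) = 7.031, G_2 = 10^(−8.02/10) = 0.1578
  Stage 3: F_3 = 10^(4.65/10) = 2.917, G_3 = 10^(27.0/10) = 501.2
Friis cascade:
  F = 1.432 + (7.031 − 1)/0.6982 + (2.917 − 1)/0.1102 = 27.48
NF = 10 log₁₀(27.48) = 14.39 dB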